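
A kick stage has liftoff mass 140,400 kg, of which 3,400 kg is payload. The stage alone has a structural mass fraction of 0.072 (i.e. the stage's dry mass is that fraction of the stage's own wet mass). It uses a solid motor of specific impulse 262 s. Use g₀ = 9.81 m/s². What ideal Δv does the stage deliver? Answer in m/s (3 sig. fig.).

Stage wet mass = m₀ − payload = 140,400 − 3,400 = 137,000 kg.
Stage dry mass = ε × stage wet mass = 0.072 × 137,000 = 9,864 kg.
Burnout mass m_f = stage dry + payload = 9,864 + 3,400 = 13,264 kg.
v_e = Isp · g₀ = 262 × 9.81 = 2570.2 m/s.
Δv = v_e · ln(140,400/13,264) = 2570.2 × ln(10.59) = 2570.2 × 2.3594 ≈ 6064 m/s.

Δv ≈ 6060 m/s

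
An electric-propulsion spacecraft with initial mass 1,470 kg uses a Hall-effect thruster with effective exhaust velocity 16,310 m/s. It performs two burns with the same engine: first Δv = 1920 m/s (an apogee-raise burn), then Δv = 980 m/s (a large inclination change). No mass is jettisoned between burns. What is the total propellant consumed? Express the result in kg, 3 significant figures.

total propellant consumed ≈ 239 kg

After the first burn: m = 1470 × exp(−1920/16310.0) = 1470 × 0.88895 = 1,306.76 kg.
After the second burn: m = 1,306.76 × exp(−980/16310.0) = 1,306.76 × 0.94168 = 1,230.55 kg.
Total propellant = m₀ − m_final = 1470 − 1,230.55 = 239.45 kg.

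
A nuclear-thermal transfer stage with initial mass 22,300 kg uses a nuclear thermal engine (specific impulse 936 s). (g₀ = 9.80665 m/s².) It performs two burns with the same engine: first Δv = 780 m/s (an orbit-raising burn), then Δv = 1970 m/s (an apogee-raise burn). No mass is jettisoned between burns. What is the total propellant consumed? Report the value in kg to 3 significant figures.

total propellant consumed ≈ 5770 kg

v_e = Isp · g₀ = 936 × 9.80665 = 9179.0 m/s.
After the first burn: m = 22300 × exp(−780/9179.0) = 22300 × 0.91853 = 20,483.2 kg.
After the second burn: m = 20,483.2 × exp(−1970/9179.0) = 20,483.2 × 0.80685 = 16,526.9 kg.
Total propellant = m₀ − m_final = 22300 − 16,526.9 = 5,773.1 kg.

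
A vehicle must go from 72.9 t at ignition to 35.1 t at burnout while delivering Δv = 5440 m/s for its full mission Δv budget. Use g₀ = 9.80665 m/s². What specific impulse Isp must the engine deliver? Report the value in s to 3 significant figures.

ln(m₀/m_f) = ln(72900/35100) = ln(2.077) = 0.7309.
From the ideal rocket equation, v_e = Δv / ln(m₀/m_f) = 5440 / 0.7309 = 7443.0 m/s.
Isp = v_e / g₀ = 7443.0 / 9.80665 = 759.0 s.

Isp ≈ 759 s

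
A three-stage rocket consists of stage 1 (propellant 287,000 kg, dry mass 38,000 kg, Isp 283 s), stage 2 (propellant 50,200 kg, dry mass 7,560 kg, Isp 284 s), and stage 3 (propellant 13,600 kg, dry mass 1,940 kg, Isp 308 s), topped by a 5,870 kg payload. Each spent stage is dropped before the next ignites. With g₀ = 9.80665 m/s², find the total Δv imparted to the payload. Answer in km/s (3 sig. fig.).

Δv ≈ 9.28 km/s

Ignition mass of stage 1 = 287,000+38,000 + 50,200+7,560 + 13,600+1,940 + 5,870 = 404,170 kg.
Stage 1: m₀ = 404,170 kg, m_f = 404,170 − 287,000 = 117,170 kg; Δv = 283×9.80665×ln(3.449) = 2775.3×1.2382 ≈ 3436 m/s.
Stage 2: m₀ = 79,170 kg, m_f = 79,170 − 50,200 = 28,970 kg; Δv = 284×9.80665×ln(2.733) = 2785.1×1.0053 ≈ 2800 m/s.
Stage 3: m₀ = 21,410 kg, m_f = 21,410 − 13,600 = 7,810 kg; Δv = 308×9.80665×ln(2.741) = 3020.4×1.0085 ≈ 3046 m/s.
Total Δv = 3436 + 2800 + 3046 = 9282 m/s.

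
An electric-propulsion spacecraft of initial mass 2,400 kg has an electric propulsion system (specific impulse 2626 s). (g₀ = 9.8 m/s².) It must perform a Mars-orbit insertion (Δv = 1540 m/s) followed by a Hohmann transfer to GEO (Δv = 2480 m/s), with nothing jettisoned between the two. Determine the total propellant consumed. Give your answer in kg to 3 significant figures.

total propellant consumed ≈ 347 kg

v_e = Isp · g₀ = 2626 × 9.8 = 25734.8 m/s.
After the first burn: m = 2400 × exp(−1540/25734.8) = 2400 × 0.94191 = 2,260.58 kg.
After the second burn: m = 2,260.58 × exp(−2480/25734.8) = 2,260.58 × 0.90813 = 2,052.9 kg.
Total propellant = m₀ − m_final = 2400 − 2,052.9 = 347.1 kg.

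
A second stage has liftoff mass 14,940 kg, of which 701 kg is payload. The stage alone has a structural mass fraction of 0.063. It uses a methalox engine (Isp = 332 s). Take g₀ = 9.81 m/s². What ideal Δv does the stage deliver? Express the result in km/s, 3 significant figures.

Stage wet mass = m₀ − payload = 14,940 − 701 = 14,239 kg.
Stage dry mass = ε × stage wet mass = 0.063 × 14,239 = 897.057 kg.
Burnout mass m_f = stage dry + payload = 897.057 + 701 = 1,598.057 kg.
v_e = Isp · g₀ = 332 × 9.81 = 3256.9 m/s.
Rocket equation: Δv = v_e · ln(14,940/1,598.057) = 3256.9 × ln(9.349) = 3256.9 × 2.2353 ≈ 7280 m/s.

Δv ≈ 7.28 km/s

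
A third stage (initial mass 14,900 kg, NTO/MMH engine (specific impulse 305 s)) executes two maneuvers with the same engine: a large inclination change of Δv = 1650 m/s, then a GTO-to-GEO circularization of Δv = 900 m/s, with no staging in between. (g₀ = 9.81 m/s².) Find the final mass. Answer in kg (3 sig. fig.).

final mass ≈ 6350 kg

v_e = Isp · g₀ = 305 × 9.81 = 2992.1 m/s.
After the first burn: m = 14900 × exp(−1650/2992.1) = 14900 × 0.57611 = 8,584.04 kg.
After the second burn: m = 8,584.04 × exp(−900/2992.1) = 8,584.04 × 0.74023 = 6,354.16 kg.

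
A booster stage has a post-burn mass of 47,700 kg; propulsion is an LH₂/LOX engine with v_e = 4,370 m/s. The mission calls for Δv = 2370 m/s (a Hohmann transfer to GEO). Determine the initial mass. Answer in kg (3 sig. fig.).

From the ideal rocket equation, m₀/m_f = exp(Δv / v_e) = exp(2370 / 4370.0) = exp(0.5423) = 1.7200.
m₀ = m_f × 1.7200 = 47,700 × 1.7200 = 82,044 kg.

initial mass ≈ 82000 kg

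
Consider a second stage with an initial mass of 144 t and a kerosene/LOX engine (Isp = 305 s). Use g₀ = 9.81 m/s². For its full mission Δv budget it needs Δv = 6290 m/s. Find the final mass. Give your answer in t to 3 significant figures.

v_e = Isp · g₀ = 305 × 9.81 = 2992.1 m/s.
m₀/m_f = exp(Δv / v_e) = exp(6290 / 2992.1) = exp(2.1022) = 8.1845.
m_f = m₀ / 8.1845 = 144 / 8.1845 = 17.5942 t.

final mass ≈ 17.6 t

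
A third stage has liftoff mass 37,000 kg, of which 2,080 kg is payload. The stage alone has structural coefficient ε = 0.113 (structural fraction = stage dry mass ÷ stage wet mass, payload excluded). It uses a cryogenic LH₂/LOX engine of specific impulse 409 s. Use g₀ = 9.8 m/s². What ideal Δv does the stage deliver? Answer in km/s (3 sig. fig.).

Stage wet mass = m₀ − payload = 37,000 − 2,080 = 34,920 kg.
Stage dry mass = ε × stage wet mass = 0.113 × 34,920 = 3,945.96 kg.
Burnout mass m_f = stage dry + payload = 3,945.96 + 2,080 = 6,025.96 kg.
v_e = Isp · g₀ = 409 × 9.8 = 4008.2 m/s.
By the Tsiolkovsky rocket equation, Δv = v_e · ln(37,000/6,025.96) = 4008.2 × ln(6.14) = 4008.2 × 1.8148 ≈ 7274 m/s.

Δv ≈ 7.27 km/s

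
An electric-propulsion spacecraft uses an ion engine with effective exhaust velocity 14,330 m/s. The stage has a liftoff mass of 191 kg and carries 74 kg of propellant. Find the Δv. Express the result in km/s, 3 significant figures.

Δv ≈ 7.02 km/s

m_f = m₀ − m_prop = 191 − 74 = 117 kg.
Using Δv = v_e ln(m₀/m_f): Δv = v_e · ln(m₀/m_f) = 14330.0 × ln(1.632) = 14330.0 × 0.4901 ≈ 7023.1 m/s.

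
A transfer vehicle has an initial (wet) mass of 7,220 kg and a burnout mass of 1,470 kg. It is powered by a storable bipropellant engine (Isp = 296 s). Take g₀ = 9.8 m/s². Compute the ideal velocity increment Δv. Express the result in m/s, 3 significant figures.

v_e = Isp · g₀ = 296 × 9.8 = 2900.8 m/s.
Using Δv = v_e ln(m₀/m_f): Δv = v_e · ln(m₀/m_f) = 2900.8 × ln(4.912) = 2900.8 × 1.5916 ≈ 4616.9 m/s.

Δv ≈ 4620 m/s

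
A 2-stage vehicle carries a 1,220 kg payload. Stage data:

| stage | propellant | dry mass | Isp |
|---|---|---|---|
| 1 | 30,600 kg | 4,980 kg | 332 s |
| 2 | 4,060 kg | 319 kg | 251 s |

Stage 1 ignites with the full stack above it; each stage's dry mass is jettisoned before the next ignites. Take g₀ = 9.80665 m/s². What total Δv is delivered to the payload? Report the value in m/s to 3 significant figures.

Ignition mass of stage 1 = 30,600+4,980 + 4,060+319 + 1,220 = 41,179 kg.
Stage 1: m₀ = 41,179 kg, m_f = 41,179 − 30,600 = 10,579 kg; Δv = 332×9.80665×ln(3.893) = 3255.8×1.3591 ≈ 4425 m/s.
Stage 2: m₀ = 5,599 kg, m_f = 5,599 − 4,060 = 1,539 kg; Δv = 251×9.80665×ln(3.638) = 2461.5×1.2915 ≈ 3179 m/s.
Total Δv = 4425 + 3179 = 7604 m/s.

Δv ≈ 7600 m/s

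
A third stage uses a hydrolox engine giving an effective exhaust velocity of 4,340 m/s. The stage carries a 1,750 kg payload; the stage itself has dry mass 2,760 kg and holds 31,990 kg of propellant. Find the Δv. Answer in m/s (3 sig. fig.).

Δv ≈ 9080 m/s

m₀ = payload + dry + propellant = 1,750 + 2,760 + 31,990 = 36,500 kg.
m_f = payload + dry = 1,750 + 2,760 = 4,510 kg.
By the Tsiolkovsky rocket equation, Δv = v_e · ln(m₀/m_f) = 4340.0 × ln(8.093) = 4340.0 × 2.0910 ≈ 9075.0 m/s.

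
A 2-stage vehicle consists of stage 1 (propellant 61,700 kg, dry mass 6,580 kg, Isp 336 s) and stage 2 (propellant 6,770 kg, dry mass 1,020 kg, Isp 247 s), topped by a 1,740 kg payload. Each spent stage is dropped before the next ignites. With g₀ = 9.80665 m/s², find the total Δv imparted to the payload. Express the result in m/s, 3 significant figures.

Ignition mass of stage 1 = 61,700+6,580 + 6,770+1,020 + 1,740 = 77,810 kg.
Stage 1: m₀ = 77,810 kg, m_f = 77,810 − 61,700 = 16,110 kg; Δv = 336×9.80665×ln(4.83) = 3295.0×1.5748 ≈ 5189 m/s.
Stage 2: m₀ = 9,530 kg, m_f = 9,530 − 6,770 = 2,760 kg; Δv = 247×9.80665×ln(3.453) = 2422.2×1.2392 ≈ 3002 m/s.
Total Δv = 5189 + 3002 = 8191 m/s.

Δv ≈ 8190 m/s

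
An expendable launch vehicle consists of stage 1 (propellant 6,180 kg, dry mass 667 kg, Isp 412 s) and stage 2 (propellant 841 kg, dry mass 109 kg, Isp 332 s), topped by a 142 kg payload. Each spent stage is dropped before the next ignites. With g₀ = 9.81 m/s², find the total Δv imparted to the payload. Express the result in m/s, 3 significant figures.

Ignition mass of stage 1 = 6,180+667 + 841+109 + 142 = 7,939 kg.
Stage 1: m₀ = 7,939 kg, m_f = 7,939 − 6,180 = 1,759 kg; Δv = 412×9.81×ln(4.513) = 4041.7×1.5070 ≈ 6091 m/s.
Stage 2: m₀ = 1,092 kg, m_f = 1,092 − 841 = 251 kg; Δv = 332×9.81×ln(4.351) = 3256.9×1.4703 ≈ 4789 m/s.
Total Δv = 6091 + 4789 = 10880 m/s.

Δv ≈ 10900 m/s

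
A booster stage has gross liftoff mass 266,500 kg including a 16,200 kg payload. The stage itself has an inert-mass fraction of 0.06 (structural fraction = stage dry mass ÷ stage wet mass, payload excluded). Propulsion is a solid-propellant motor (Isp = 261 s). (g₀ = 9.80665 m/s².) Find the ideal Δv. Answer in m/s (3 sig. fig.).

Stage wet mass = m₀ − payload = 266,500 − 16,200 = 250,300 kg.
Stage dry mass = ε × stage wet mass = 0.06 × 250,300 = 15,018 kg.
Burnout mass m_f = stage dry + payload = 15,018 + 16,200 = 31,218 kg.
v_e = Isp · g₀ = 261 × 9.80665 = 2559.5 m/s.
Δv = v_e · ln(266,500/31,218) = 2559.5 × ln(8.537) = 2559.5 × 2.1444 ≈ 5489 m/s.

Δv ≈ 5490 m/s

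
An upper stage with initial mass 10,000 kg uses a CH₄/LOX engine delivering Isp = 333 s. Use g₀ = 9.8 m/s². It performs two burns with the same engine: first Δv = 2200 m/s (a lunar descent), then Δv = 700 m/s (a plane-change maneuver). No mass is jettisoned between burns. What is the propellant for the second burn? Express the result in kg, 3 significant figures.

v_e = Isp · g₀ = 333 × 9.8 = 3263.4 m/s.
After the first burn: m = 10000 × exp(−2200/3263.4) = 10000 × 0.50959 = 5,095.9 kg.
After the second burn: m = 5,095.9 × exp(−700/3263.4) = 5,095.9 × 0.80694 = 4,112.09 kg.
Second-burn propellant = 5,095.9 − 4,112.09 = 983.81 kg.

propellant for the second burn ≈ 984 kg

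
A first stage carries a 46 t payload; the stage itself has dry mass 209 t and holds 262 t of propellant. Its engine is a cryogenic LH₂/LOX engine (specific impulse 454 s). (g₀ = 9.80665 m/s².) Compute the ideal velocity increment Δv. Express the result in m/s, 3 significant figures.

v_e = Isp · g₀ = 454 × 9.80665 = 4452.2 m/s.
m₀ = payload + dry + propellant = 46 + 209 + 262 = 517 t.
m_f = payload + dry = 46 + 209 = 255 t.
Using Δv = v_e ln(m₀/m_f): Δv = v_e · ln(m₀/m_f) = 4452.2 × ln(2.027) = 4452.2 × 0.7068 ≈ 3146.7 m/s.

Δv ≈ 3150 m/s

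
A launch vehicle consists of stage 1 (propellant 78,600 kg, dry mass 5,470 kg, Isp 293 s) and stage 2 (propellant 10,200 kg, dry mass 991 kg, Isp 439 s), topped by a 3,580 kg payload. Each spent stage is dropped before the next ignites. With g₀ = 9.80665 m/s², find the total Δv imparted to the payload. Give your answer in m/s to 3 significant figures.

Ignition mass of stage 1 = 78,600+5,470 + 10,200+991 + 3,580 = 98,841 kg.
Stage 1: m₀ = 98,841 kg, m_f = 98,841 − 78,600 = 20,241 kg; Δv = 293×9.80665×ln(4.883) = 2873.3×1.5858 ≈ 4557 m/s.
Stage 2: m₀ = 14,771 kg, m_f = 14,771 − 10,200 = 4,571 kg; Δv = 439×9.80665×ln(3.231) = 4305.1×1.1729 ≈ 5050 m/s.
Total Δv = 4557 + 5050 = 9607 m/s.

Δv ≈ 9610 m/s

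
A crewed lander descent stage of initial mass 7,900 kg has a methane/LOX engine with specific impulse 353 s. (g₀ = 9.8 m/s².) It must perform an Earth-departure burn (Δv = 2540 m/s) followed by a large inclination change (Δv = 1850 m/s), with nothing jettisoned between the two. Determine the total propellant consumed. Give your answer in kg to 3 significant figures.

total propellant consumed ≈ 5680 kg

v_e = Isp · g₀ = 353 × 9.8 = 3459.4 m/s.
After the first burn: m = 7900 × exp(−2540/3459.4) = 7900 × 0.47987 = 3,790.97 kg.
After the second burn: m = 3,790.97 × exp(−1850/3459.4) = 3,790.97 × 0.58580 = 2,220.75 kg.
Total propellant = m₀ − m_final = 7900 − 2,220.75 = 5,679.25 kg.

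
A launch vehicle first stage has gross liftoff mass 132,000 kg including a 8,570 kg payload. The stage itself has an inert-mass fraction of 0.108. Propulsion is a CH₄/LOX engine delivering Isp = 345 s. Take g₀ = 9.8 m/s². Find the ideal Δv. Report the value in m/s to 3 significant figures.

Δv ≈ 6070 m/s

Stage wet mass = m₀ − payload = 132,000 − 8,570 = 123,430 kg.
Stage dry mass = ε × stage wet mass = 0.108 × 123,430 = 13,330.4 kg.
Burnout mass m_f = stage dry + payload = 13,330.4 + 8,570 = 21,900.4 kg.
v_e = Isp · g₀ = 345 × 9.8 = 3381.0 m/s.
Δv = v_e · ln(132,000/21,900.4) = 3381.0 × ln(6.027) = 3381.0 × 1.7963 ≈ 6073 m/s.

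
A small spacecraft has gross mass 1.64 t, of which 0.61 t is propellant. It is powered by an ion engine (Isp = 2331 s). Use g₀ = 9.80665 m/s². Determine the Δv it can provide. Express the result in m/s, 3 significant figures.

Δv ≈ 10600 m/s

v_e = Isp · g₀ = 2331 × 9.80665 = 22859.3 m/s.
m_f = m₀ − m_prop = 1.64 − 0.61 = 1.03 t.
By the Tsiolkovsky rocket equation, Δv = v_e · ln(m₀/m_f) = 22859.3 × ln(1.592) = 22859.3 × 0.4651 ≈ 10632.7 m/s.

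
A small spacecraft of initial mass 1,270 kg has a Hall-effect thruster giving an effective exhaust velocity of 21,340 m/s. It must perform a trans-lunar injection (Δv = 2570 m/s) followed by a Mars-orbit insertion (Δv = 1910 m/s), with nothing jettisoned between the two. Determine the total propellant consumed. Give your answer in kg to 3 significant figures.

total propellant consumed ≈ 240 kg

After the first burn: m = 1270 × exp(−2570/21340.0) = 1270 × 0.88654 = 1,125.91 kg.
After the second burn: m = 1,125.91 × exp(−1910/21340.0) = 1,125.91 × 0.91439 = 1,029.52 kg.
Total propellant = m₀ − m_final = 1270 − 1,029.52 = 240.48 kg.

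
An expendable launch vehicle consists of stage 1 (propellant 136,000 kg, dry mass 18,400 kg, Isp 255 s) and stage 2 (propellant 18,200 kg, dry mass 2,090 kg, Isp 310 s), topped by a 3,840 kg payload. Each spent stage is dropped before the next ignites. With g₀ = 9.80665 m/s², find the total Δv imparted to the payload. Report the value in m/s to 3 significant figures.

Ignition mass of stage 1 = 136,000+18,400 + 18,200+2,090 + 3,840 = 178,530 kg.
Stage 1: m₀ = 178,530 kg, m_f = 178,530 − 136,000 = 42,530 kg; Δv = 255×9.80665×ln(4.198) = 2500.7×1.4345 ≈ 3587 m/s.
Stage 2: m₀ = 24,130 kg, m_f = 24,130 − 18,200 = 5,930 kg; Δv = 310×9.80665×ln(4.069) = 3040.1×1.4034 ≈ 4267 m/s.
Total Δv = 3587 + 4267 = 7854 m/s.

Δv ≈ 7850 m/s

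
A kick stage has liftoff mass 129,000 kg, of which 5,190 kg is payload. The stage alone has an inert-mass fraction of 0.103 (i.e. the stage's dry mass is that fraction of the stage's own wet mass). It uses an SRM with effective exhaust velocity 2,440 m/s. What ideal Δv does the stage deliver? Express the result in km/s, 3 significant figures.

Stage wet mass = m₀ − payload = 129,000 − 5,190 = 123,810 kg.
Stage dry mass = ε × stage wet mass = 0.103 × 123,810 = 12,752.4 kg.
Burnout mass m_f = stage dry + payload = 12,752.4 + 5,190 = 17,942.4 kg.
By the Tsiolkovsky rocket equation, Δv = v_e · ln(129,000/17,942.4) = 2440.0 × ln(7.19) = 2440.0 × 1.9726 ≈ 4813 m/s.

Δv ≈ 4.81 km/s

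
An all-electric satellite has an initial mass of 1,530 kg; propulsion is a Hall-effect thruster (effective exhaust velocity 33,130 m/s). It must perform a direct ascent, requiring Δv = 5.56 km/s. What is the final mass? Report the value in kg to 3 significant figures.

Using Δv = v_e ln(m₀/m_f): m₀/m_f = exp(Δv / v_e) = exp(5560 / 33130.0) = exp(0.1678) = 1.1827.
m_f = m₀ / 1.1827 = 1,530 / 1.1827 = 1,293.65 kg.

final mass ≈ 1290 kg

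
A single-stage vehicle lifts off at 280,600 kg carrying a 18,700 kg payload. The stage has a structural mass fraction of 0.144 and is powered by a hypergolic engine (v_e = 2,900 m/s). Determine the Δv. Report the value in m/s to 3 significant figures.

Δv ≈ 4650 m/s

Stage wet mass = m₀ − payload = 280,600 − 18,700 = 261,900 kg.
Stage dry mass = ε × stage wet mass = 0.144 × 261,900 = 37,713.6 kg.
Burnout mass m_f = stage dry + payload = 37,713.6 + 18,700 = 56,413.6 kg.
Rocket equation: Δv = v_e · ln(280,600/56,413.6) = 2900.0 × ln(4.974) = 2900.0 × 1.6042 ≈ 4652 m/s.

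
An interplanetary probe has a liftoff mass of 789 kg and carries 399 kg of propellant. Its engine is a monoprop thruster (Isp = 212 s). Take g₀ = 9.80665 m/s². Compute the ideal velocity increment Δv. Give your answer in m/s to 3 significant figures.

Δv ≈ 1460 m/s

v_e = Isp · g₀ = 212 × 9.80665 = 2079.0 m/s.
m_f = m₀ − m_prop = 789 − 399 = 390 kg.
Δv = v_e · ln(m₀/m_f) = 2079.0 × ln(2.023) = 2079.0 × 0.7046 ≈ 1464.9 m/s.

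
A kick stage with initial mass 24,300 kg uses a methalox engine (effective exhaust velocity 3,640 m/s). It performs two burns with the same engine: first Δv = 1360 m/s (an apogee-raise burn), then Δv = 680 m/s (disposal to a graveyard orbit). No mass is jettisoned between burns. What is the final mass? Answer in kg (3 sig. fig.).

final mass ≈ 13900 kg

After the first burn: m = 24300 × exp(−1360/3640.0) = 24300 × 0.68823 = 16,724 kg.
After the second burn: m = 16,724 × exp(−680/3640.0) = 16,724 × 0.82960 = 13,874.2 kg.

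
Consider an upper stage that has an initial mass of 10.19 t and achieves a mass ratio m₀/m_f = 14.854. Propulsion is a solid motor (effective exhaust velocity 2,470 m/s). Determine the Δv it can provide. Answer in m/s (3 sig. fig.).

By the Tsiolkovsky rocket equation, Δv = v_e · ln(14.854) = 2470.0 × 2.6983 ≈ 6664.7 m/s.

Δv ≈ 6660 m/s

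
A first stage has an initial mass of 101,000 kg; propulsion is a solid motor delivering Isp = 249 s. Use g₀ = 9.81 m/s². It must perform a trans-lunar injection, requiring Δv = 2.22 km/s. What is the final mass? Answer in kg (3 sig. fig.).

final mass ≈ 40700 kg

v_e = Isp · g₀ = 249 × 9.81 = 2442.7 m/s.
Using Δv = v_e ln(m₀/m_f): m₀/m_f = exp(Δv / v_e) = exp(2220 / 2442.7) = exp(0.9088) = 2.4814.
m_f = m₀ / 2.4814 = 101,000 / 2.4814 = 40,702.8 kg.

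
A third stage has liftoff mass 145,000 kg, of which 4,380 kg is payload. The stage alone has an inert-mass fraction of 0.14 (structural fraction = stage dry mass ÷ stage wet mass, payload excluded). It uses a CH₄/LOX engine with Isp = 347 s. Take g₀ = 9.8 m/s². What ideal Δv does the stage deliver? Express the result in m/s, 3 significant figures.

Δv ≈ 6110 m/s

Stage wet mass = m₀ − payload = 145,000 − 4,380 = 140,620 kg.
Stage dry mass = ε × stage wet mass = 0.14 × 140,620 = 19,686.8 kg.
Burnout mass m_f = stage dry + payload = 19,686.8 + 4,380 = 24,066.8 kg.
v_e = Isp · g₀ = 347 × 9.8 = 3400.6 m/s.
Δv = v_e · ln(145,000/24,066.8) = 3400.6 × ln(6.025) = 3400.6 × 1.7959 ≈ 6107 m/s.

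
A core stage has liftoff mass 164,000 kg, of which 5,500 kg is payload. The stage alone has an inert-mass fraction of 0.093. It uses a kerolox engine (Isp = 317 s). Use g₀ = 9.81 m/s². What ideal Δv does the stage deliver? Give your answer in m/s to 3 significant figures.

Stage wet mass = m₀ − payload = 164,000 − 5,500 = 158,500 kg.
Stage dry mass = ε × stage wet mass = 0.093 × 158,500 = 14,740.5 kg.
Burnout mass m_f = stage dry + payload = 14,740.5 + 5,500 = 20,240.5 kg.
v_e = Isp · g₀ = 317 × 9.81 = 3109.8 m/s.
Using Δv = v_e ln(m₀/m_f): Δv = v_e · ln(164,000/20,240.5) = 3109.8 × ln(8.103) = 3109.8 × 2.0922 ≈ 6506 m/s.

Δv ≈ 6510 m/s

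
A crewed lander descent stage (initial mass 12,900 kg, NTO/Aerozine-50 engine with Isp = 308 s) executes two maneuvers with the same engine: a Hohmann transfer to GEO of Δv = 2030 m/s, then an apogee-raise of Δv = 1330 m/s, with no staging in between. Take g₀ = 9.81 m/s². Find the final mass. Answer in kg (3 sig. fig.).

final mass ≈ 4240 kg

v_e = Isp · g₀ = 308 × 9.81 = 3021.5 m/s.
After the first burn: m = 12900 × exp(−2030/3021.5) = 12900 × 0.51076 = 6,588.8 kg.
After the second burn: m = 6,588.8 × exp(−1330/3021.5) = 6,588.8 × 0.64392 = 4,242.66 kg.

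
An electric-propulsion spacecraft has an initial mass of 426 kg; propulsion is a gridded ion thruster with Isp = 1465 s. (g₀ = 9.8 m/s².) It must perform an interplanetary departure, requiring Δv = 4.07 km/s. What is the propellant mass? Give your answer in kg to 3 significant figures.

propellant mass ≈ 105 kg

v_e = Isp · g₀ = 1465 × 9.8 = 14357.0 m/s.
m₀/m_f = exp(Δv / v_e) = exp(4070 / 14357.0) = exp(0.2835) = 1.3277.
m_f = 426 / 1.3277 = 320.856 kg, so propellant = m₀ − m_f = 426 − 320.856 = 105.144 kg.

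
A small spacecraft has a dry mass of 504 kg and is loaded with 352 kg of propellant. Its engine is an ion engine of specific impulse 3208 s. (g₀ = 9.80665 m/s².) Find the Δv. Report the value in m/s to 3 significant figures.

Δv ≈ 16700 m/s

v_e = Isp · g₀ = 3208 × 9.80665 = 31459.7 m/s.
m₀ = m_dry + m_prop = 504 + 352 = 856 kg.
By the Tsiolkovsky rocket equation, Δv = v_e · ln(m₀/m_f) = 31459.7 × ln(1.698) = 31459.7 × 0.5297 ≈ 16664.0 m/s.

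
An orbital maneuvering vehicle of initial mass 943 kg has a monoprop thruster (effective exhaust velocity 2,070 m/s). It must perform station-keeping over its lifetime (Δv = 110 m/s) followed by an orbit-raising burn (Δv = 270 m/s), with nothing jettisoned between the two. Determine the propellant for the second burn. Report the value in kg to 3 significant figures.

After the first burn: m = 943 × exp(−110/2070.0) = 943 × 0.94825 = 894.2 kg.
After the second burn: m = 894.2 × exp(−270/2070.0) = 894.2 × 0.87771 = 784.848 kg.
Second-burn propellant = 894.2 − 784.848 = 109.352 kg.

propellant for the second burn ≈ 109 kg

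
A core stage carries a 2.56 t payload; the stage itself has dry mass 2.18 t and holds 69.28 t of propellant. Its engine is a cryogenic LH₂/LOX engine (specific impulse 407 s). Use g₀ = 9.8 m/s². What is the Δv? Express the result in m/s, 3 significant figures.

Δv ≈ 11000 m/s

v_e = Isp · g₀ = 407 × 9.8 = 3988.6 m/s.
m₀ = payload + dry + propellant = 2.56 + 2.18 + 69.28 = 74.02 t.
m_f = payload + dry = 2.56 + 2.18 = 4.74 t.
By the Tsiolkovsky rocket equation, Δv = v_e · ln(m₀/m_f) = 3988.6 × ln(15.62) = 3988.6 × 2.7483 ≈ 10961.9 m/s.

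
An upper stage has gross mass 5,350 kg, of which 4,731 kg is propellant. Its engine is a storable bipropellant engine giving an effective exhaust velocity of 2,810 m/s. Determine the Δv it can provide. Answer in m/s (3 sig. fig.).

m_f = m₀ − m_prop = 5,350 − 4,731 = 619 kg.
Rocket equation: Δv = v_e · ln(m₀/m_f) = 2810.0 × ln(8.643) = 2810.0 × 2.1567 ≈ 6060.5 m/s.

Δv ≈ 6060 m/s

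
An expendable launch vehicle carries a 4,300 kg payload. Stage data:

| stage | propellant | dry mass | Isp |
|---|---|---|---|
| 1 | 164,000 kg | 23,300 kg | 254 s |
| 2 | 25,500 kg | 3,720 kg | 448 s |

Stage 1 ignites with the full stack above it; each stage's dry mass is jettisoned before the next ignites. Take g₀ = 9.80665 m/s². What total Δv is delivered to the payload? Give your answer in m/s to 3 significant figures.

Δv ≈ 9660 m/s

Ignition mass of stage 1 = 164,000+23,300 + 25,500+3,720 + 4,300 = 220,820 kg.
Stage 1: m₀ = 220,820 kg, m_f = 220,820 − 164,000 = 56,820 kg; Δv = 254×9.80665×ln(3.886) = 2490.9×1.3575 ≈ 3381 m/s.
Stage 2: m₀ = 33,520 kg, m_f = 33,520 − 25,500 = 8,020 kg; Δv = 448×9.80665×ln(4.18) = 4393.4×1.4302 ≈ 6283 m/s.
Total Δv = 3381 + 6283 = 9664 m/s.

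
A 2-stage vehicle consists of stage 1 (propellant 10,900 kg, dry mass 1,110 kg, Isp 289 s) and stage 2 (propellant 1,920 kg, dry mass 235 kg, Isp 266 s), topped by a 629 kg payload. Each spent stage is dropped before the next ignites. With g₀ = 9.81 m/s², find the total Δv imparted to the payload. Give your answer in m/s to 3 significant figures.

Δv ≈ 6840 m/s

Ignition mass of stage 1 = 10,900+1,110 + 1,920+235 + 629 = 14,794 kg.
Stage 1: m₀ = 14,794 kg, m_f = 14,794 − 10,900 = 3,894 kg; Δv = 289×9.81×ln(3.799) = 2835.1×1.3348 ≈ 3784 m/s.
Stage 2: m₀ = 2,784 kg, m_f = 2,784 − 1,920 = 864 kg; Δv = 266×9.81×ln(3.222) = 2609.5×1.1701 ≈ 3053 m/s.
Total Δv = 3784 + 3053 = 6837 m/s.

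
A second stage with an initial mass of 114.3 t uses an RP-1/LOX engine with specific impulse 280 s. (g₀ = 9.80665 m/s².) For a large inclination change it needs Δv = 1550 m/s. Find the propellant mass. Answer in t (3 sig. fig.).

v_e = Isp · g₀ = 280 × 9.80665 = 2745.9 m/s.
Using Δv = v_e ln(m₀/m_f): m₀/m_f = exp(Δv / v_e) = exp(1550 / 2745.9) = exp(0.5645) = 1.7585.
m_f = 114.3 / 1.7585 = 64.9986 t, so propellant = m₀ − m_f = 114.3 − 64.9986 = 49.3014 t.

propellant mass ≈ 49.3 t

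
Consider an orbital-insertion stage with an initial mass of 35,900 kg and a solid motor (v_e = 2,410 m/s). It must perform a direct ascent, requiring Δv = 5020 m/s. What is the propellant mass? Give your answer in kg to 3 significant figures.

propellant mass ≈ 31400 kg

Rocket equation: m₀/m_f = exp(Δv / v_e) = exp(5020 / 2410.0) = exp(2.0830) = 8.0284.
m_f = 35,900 / 8.0284 = 4,471.63 kg, so propellant = m₀ − m_f = 35,900 − 4,471.63 = 31,428.37 kg.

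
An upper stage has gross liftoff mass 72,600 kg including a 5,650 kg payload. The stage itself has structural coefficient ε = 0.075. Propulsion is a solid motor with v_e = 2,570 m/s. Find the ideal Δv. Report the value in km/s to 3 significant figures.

Δv ≈ 4.93 km/s

Stage wet mass = m₀ − payload = 72,600 − 5,650 = 66,950 kg.
Stage dry mass = ε × stage wet mass = 0.075 × 66,950 = 5,021.25 kg.
Burnout mass m_f = stage dry + payload = 5,021.25 + 5,650 = 10,671.25 kg.
Rocket equation: Δv = v_e · ln(72,600/10,671.25) = 2570.0 × ln(6.803) = 2570.0 × 1.9174 ≈ 4928 m/s.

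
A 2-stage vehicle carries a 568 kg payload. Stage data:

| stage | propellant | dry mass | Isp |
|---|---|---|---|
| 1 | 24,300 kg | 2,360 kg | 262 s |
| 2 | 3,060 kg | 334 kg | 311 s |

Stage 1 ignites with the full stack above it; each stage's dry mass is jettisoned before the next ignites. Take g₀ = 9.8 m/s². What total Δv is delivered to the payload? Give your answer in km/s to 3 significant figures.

Ignition mass of stage 1 = 24,300+2,360 + 3,060+334 + 568 = 30,622 kg.
Stage 1: m₀ = 30,622 kg, m_f = 30,622 − 24,300 = 6,322 kg; Δv = 262×9.8×ln(4.844) = 2567.6×1.5777 ≈ 4051 m/s.
Stage 2: m₀ = 3,962 kg, m_f = 3,962 − 3,060 = 902 kg; Δv = 311×9.8×ln(4.392) = 3047.8×1.4799 ≈ 4510 m/s.
Total Δv = 4051 + 4510 = 8561 m/s.

Δv ≈ 8.56 km/s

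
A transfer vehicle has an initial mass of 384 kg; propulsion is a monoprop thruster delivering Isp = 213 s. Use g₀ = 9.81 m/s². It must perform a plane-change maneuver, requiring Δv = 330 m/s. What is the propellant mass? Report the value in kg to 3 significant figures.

v_e = Isp · g₀ = 213 × 9.81 = 2089.5 m/s.
Rocket equation: m₀/m_f = exp(Δv / v_e) = exp(330 / 2089.5) = exp(0.1579) = 1.1711.
m_f = 384 / 1.1711 = 327.897 kg, so propellant = m₀ − m_f = 384 − 327.897 = 56.103 kg.

propellant mass ≈ 56.1 kg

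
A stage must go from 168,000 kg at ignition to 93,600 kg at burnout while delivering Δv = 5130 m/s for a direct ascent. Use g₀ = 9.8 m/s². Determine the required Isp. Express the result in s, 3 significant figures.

Isp ≈ 895 s

ln(m₀/m_f) = ln(168000/93600) = ln(1.795) = 0.5849.
v_e = Δv / ln(m₀/m_f) = 5130 / 0.5849 = 8770.2 m/s.
Isp = v_e / g₀ = 8770.2 / 9.8 = 894.9 s.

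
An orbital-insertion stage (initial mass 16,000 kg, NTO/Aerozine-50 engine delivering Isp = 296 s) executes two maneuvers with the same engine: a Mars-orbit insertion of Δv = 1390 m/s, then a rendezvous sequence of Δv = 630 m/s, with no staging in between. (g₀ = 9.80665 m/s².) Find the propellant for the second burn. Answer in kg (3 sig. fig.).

v_e = Isp · g₀ = 296 × 9.80665 = 2902.8 m/s.
After the first burn: m = 16000 × exp(−1390/2902.8) = 16000 × 0.61949 = 9,911.84 kg.
After the second burn: m = 9,911.84 × exp(−630/2902.8) = 9,911.84 × 0.80490 = 7,978.04 kg.
Second-burn propellant = 9,911.84 − 7,978.04 = 1,933.8 kg.

propellant for the second burn ≈ 1930 kg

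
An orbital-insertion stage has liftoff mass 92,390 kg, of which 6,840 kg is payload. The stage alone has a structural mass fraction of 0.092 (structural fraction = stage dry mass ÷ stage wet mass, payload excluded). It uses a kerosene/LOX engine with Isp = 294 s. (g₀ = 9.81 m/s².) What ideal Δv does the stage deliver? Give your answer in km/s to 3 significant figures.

Δv ≈ 5.30 km/s

Stage wet mass = m₀ − payload = 92,390 − 6,840 = 85,550 kg.
Stage dry mass = ε × stage wet mass = 0.092 × 85,550 = 7,870.6 kg.
Burnout mass m_f = stage dry + payload = 7,870.6 + 6,840 = 14,710.6 kg.
v_e = Isp · g₀ = 294 × 9.81 = 2884.1 m/s.
By the Tsiolkovsky rocket equation, Δv = v_e · ln(92,390/14,710.6) = 2884.1 × ln(6.281) = 2884.1 × 1.8375 ≈ 5299 m/s.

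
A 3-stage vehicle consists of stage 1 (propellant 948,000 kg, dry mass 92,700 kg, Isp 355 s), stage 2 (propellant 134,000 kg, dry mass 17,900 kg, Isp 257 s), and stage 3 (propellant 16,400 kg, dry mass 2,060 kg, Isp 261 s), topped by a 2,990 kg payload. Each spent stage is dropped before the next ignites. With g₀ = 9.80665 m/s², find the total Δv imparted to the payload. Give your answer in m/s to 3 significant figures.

Ignition mass of stage 1 = 948,000+92,700 + 134,000+17,900 + 16,400+2,060 + 2,990 = 1,214,050 kg.
Stage 1: m₀ = 1,214,050 kg, m_f = 1,214,050 − 948,000 = 266,050 kg; Δv = 355×9.80665×ln(4.563) = 3481.4×1.5180 ≈ 5285 m/s.
Stage 2: m₀ = 173,350 kg, m_f = 173,350 − 134,000 = 39,350 kg; Δv = 257×9.80665×ln(4.405) = 2520.3×1.4828 ≈ 3737 m/s.
Stage 3: m₀ = 21,450 kg, m_f = 21,450 − 16,400 = 5,050 kg; Δv = 261×9.80665×ln(4.248) = 2559.5×1.4463 ≈ 3702 m/s.
Total Δv = 5285 + 3737 + 3702 = 12724 m/s.

Δv ≈ 12700 m/s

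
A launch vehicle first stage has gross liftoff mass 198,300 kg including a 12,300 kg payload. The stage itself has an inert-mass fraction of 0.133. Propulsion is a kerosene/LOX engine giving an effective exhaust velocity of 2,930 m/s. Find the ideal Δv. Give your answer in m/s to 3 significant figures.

Δv ≈ 4920 m/s

Stage wet mass = m₀ − payload = 198,300 − 12,300 = 186,000 kg.
Stage dry mass = ε × stage wet mass = 0.133 × 186,000 = 24,738 kg.
Burnout mass m_f = stage dry + payload = 24,738 + 12,300 = 37,038 kg.
Using Δv = v_e ln(m₀/m_f): Δv = v_e · ln(198,300/37,038) = 2930.0 × ln(5.354) = 2930.0 × 1.6778 ≈ 4916 m/s.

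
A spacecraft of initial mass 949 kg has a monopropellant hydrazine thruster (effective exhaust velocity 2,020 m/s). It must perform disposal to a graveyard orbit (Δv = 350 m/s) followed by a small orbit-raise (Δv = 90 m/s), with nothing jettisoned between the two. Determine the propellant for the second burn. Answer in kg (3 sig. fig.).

propellant for the second burn ≈ 34.8 kg

After the first burn: m = 949 × exp(−350/2020.0) = 949 × 0.84091 = 798.024 kg.
After the second burn: m = 798.024 × exp(−90/2020.0) = 798.024 × 0.95642 = 763.246 kg.
Second-burn propellant = 798.024 − 763.246 = 34.778 kg.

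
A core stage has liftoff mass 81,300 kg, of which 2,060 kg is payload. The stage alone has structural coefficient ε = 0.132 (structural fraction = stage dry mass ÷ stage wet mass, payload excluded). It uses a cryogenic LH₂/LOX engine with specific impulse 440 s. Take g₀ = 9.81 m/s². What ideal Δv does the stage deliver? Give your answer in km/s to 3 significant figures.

Δv ≈ 8.08 km/s

Stage wet mass = m₀ − payload = 81,300 − 2,060 = 79,240 kg.
Stage dry mass = ε × stage wet mass = 0.132 × 79,240 = 10,459.7 kg.
Burnout mass m_f = stage dry + payload = 10,459.7 + 2,060 = 12,519.7 kg.
v_e = Isp · g₀ = 440 × 9.81 = 4316.4 m/s.
Δv = v_e · ln(81,300/12,519.7) = 4316.4 × ln(6.494) = 4316.4 × 1.8708 ≈ 8075 m/s.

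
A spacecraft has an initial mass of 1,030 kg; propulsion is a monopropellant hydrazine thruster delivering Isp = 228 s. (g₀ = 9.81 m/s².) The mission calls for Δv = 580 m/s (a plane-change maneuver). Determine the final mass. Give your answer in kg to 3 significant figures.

final mass ≈ 795 kg

v_e = Isp · g₀ = 228 × 9.81 = 2236.7 m/s.
Using Δv = v_e ln(m₀/m_f): m₀/m_f = exp(Δv / v_e) = exp(580 / 2236.7) = exp(0.2593) = 1.2960.
m_f = m₀ / 1.2960 = 1,030 / 1.2960 = 794.753 kg.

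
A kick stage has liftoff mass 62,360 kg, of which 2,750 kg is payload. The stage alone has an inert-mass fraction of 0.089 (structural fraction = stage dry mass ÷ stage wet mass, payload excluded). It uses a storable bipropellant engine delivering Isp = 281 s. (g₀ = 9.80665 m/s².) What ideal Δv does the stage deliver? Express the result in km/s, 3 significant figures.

Δv ≈ 5.64 km/s

Stage wet mass = m₀ − payload = 62,360 − 2,750 = 59,610 kg.
Stage dry mass = ε × stage wet mass = 0.089 × 59,610 = 5,305.29 kg.
Burnout mass m_f = stage dry + payload = 5,305.29 + 2,750 = 8,055.29 kg.
v_e = Isp · g₀ = 281 × 9.80665 = 2755.7 m/s.
Using Δv = v_e ln(m₀/m_f): Δv = v_e · ln(62,360/8,055.29) = 2755.7 × ln(7.741) = 2755.7 × 2.0466 ≈ 5640 m/s.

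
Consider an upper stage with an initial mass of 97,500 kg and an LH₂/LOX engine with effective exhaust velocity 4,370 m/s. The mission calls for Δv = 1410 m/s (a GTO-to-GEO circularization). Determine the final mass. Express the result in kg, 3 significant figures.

final mass ≈ 70600 kg

Rocket equation: m₀/m_f = exp(Δv / v_e) = exp(1410 / 4370.0) = exp(0.3227) = 1.3808.
m_f = m₀ / 1.3808 = 97,500 / 1.3808 = 70,611.2 kg.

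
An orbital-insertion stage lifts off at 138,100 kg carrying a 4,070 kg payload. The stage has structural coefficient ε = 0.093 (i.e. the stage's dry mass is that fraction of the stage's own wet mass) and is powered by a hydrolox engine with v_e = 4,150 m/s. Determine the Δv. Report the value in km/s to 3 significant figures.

Stage wet mass = m₀ − payload = 138,100 − 4,070 = 134,030 kg.
Stage dry mass = ε × stage wet mass = 0.093 × 134,030 = 12,464.8 kg.
Burnout mass m_f = stage dry + payload = 12,464.8 + 4,070 = 16,534.8 kg.
From the ideal rocket equation, Δv = v_e · ln(138,100/16,534.8) = 4150.0 × ln(8.352) = 4150.0 × 2.1225 ≈ 8808 m/s.

Δv ≈ 8.81 km/s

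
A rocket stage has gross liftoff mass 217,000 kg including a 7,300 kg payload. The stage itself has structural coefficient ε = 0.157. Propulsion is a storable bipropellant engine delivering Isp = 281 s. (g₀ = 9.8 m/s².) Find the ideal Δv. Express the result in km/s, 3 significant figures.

Stage wet mass = m₀ − payload = 217,000 − 7,300 = 209,700 kg.
Stage dry mass = ε × stage wet mass = 0.157 × 209,700 = 32,922.9 kg.
Burnout mass m_f = stage dry + payload = 32,922.9 + 7,300 = 40,222.9 kg.
v_e = Isp · g₀ = 281 × 9.8 = 2753.8 m/s.
Δv = v_e · ln(217,000/40,222.9) = 2753.8 × ln(5.395) = 2753.8 × 1.6855 ≈ 4641 m/s.

Δv ≈ 4.64 km/s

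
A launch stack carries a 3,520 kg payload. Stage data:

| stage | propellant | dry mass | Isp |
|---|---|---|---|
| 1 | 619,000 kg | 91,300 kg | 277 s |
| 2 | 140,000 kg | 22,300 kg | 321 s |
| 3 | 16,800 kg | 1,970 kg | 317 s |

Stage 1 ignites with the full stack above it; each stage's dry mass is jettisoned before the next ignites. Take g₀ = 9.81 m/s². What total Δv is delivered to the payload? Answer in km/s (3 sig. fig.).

Δv ≈ 12.0 km/s

Ignition mass of stage 1 = 619,000+91,300 + 140,000+22,300 + 16,800+1,970 + 3,520 = 894,890 kg.
Stage 1: m₀ = 894,890 kg, m_f = 894,890 − 619,000 = 275,890 kg; Δv = 277×9.81×ln(3.244) = 2717.4×1.1767 ≈ 3198 m/s.
Stage 2: m₀ = 184,590 kg, m_f = 184,590 − 140,000 = 44,590 kg; Δv = 321×9.81×ln(4.14) = 3149.0×1.4206 ≈ 4474 m/s.
Stage 3: m₀ = 22,290 kg, m_f = 22,290 − 16,800 = 5,490 kg; Δv = 317×9.81×ln(4.06) = 3109.8×1.4012 ≈ 4357 m/s.
Total Δv = 3198 + 4474 + 4357 = 12029 m/s.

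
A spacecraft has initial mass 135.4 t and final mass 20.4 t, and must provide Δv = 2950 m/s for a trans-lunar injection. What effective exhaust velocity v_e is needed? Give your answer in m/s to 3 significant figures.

ln(m₀/m_f) = ln(135400/20400) = ln(6.637) = 1.8927.
From the ideal rocket equation, v_e = Δv / ln(m₀/m_f) = 2950 / 1.8927 = 1558.6 m/s.

v_e ≈ 1560 m/s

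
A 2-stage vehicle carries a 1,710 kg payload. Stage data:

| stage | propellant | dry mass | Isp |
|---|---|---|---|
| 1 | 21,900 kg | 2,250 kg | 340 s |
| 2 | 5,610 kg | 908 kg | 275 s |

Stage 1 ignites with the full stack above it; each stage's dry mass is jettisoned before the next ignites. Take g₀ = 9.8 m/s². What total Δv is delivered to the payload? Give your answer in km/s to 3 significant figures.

Δv ≈ 6.85 km/s

Ignition mass of stage 1 = 21,900+2,250 + 5,610+908 + 1,710 = 32,378 kg.
Stage 1: m₀ = 32,378 kg, m_f = 32,378 − 21,900 = 10,478 kg; Δv = 340×9.8×ln(3.09) = 3332.0×1.1282 ≈ 3759 m/s.
Stage 2: m₀ = 8,228 kg, m_f = 8,228 − 5,610 = 2,618 kg; Δv = 275×9.8×ln(3.143) = 2695.0×1.1451 ≈ 3086 m/s.
Total Δv = 3759 + 3086 = 6845 m/s.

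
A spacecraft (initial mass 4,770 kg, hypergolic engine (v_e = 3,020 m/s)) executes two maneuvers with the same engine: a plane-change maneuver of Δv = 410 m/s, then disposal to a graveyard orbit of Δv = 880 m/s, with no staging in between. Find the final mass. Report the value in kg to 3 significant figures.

After the first burn: m = 4770 × exp(−410/3020.0) = 4770 × 0.87305 = 4,164.45 kg.
After the second burn: m = 4,164.45 × exp(−880/3020.0) = 4,164.45 × 0.74722 = 3,111.76 kg.

final mass ≈ 3110 kg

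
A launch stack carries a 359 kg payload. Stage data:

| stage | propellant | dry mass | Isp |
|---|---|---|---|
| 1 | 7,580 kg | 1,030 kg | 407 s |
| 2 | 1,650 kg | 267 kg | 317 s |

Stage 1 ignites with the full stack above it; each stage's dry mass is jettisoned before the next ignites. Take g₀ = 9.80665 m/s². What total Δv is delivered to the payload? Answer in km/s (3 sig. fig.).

Δv ≈ 8.77 km/s

Ignition mass of stage 1 = 7,580+1,030 + 1,650+267 + 359 = 10,886 kg.
Stage 1: m₀ = 10,886 kg, m_f = 10,886 − 7,580 = 3,306 kg; Δv = 407×9.80665×ln(3.293) = 3991.3×1.1917 ≈ 4757 m/s.
Stage 2: m₀ = 2,276 kg, m_f = 2,276 − 1,650 = 626 kg; Δv = 317×9.80665×ln(3.636) = 3108.7×1.2908 ≈ 4013 m/s.
Total Δv = 4757 + 4013 = 8770 m/s.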